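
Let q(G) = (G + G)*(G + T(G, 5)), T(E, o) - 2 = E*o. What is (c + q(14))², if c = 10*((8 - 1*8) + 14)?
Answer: 6492304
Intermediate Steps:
T(E, o) = 2 + E*o
c = 140 (c = 10*((8 - 8) + 14) = 10*(0 + 14) = 10*14 = 140)
q(G) = 2*G*(2 + 6*G) (q(G) = (G + G)*(G + (2 + G*5)) = (2*G)*(G + (2 + 5*G)) = (2*G)*(2 + 6*G) = 2*G*(2 + 6*G))
(c + q(14))² = (140 + 4*14*(1 + 3*14))² = (140 + 4*14*(1 + 42))² = (140 + 4*14*43)² = (140 + 2408)² = 2548² = 6492304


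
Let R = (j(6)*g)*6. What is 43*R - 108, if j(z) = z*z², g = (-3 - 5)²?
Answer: 3566484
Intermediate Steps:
g = 64 (g = (-8)² = 64)
j(z) = z³
R = 82944 (R = (6³*64)*6 = (216*64)*6 = 13824*6 = 82944)
43*R - 108 = 43*82944 - 108 = 3566592 - 108 = 3566484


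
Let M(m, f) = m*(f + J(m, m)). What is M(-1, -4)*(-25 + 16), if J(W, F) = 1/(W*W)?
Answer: -27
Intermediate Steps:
J(W, F) = W**(-2) (J(W, F) = 1/(W**2) = W**(-2))
M(m, f) = m*(f + m**(-2))
M(-1, -4)*(-25 + 16) = (1/(-1) - 4*(-1))*(-25 + 16) = (-1 + 4)*(-9) = 3*(-9) = -27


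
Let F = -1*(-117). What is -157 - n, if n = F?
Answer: -274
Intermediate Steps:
F = 117
n = 117
-157 - n = -157 - 1*117 = -157 - 117 = -274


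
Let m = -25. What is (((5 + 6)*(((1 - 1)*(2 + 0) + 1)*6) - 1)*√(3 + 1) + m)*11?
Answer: 1155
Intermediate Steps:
(((5 + 6)*(((1 - 1)*(2 + 0) + 1)*6) - 1)*√(3 + 1) + m)*11 = (((5 + 6)*(((1 - 1)*(2 + 0) + 1)*6) - 1)*√(3 + 1) - 25)*11 = ((11*((0*2 + 1)*6) - 1)*√4 - 25)*11 = ((11*((0 + 1)*6) - 1)*2 - 25)*11 = ((11*(1*6) - 1)*2 - 25)*11 = ((11*6 - 1)*2 - 25)*11 = ((66 - 1)*2 - 25)*11 = (65*2 - 25)*11 = (130 - 25)*11 = 105*11 = 1155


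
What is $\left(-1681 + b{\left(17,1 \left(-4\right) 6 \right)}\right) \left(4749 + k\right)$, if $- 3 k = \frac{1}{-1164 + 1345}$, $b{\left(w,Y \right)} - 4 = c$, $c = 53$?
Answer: $- \frac{4187818544}{543} \approx -7.7124 \cdot 10^{6}$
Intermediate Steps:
$b{\left(w,Y \right)} = 57$ ($b{\left(w,Y \right)} = 4 + 53 = 57$)
$k = - \frac{1}{543}$ ($k = - \frac{1}{3 \left(-1164 + 1345\right)} = - \frac{1}{3 \cdot 181} = \left(- \frac{1}{3}\right) \frac{1}{181} = - \frac{1}{543} \approx -0.0018416$)
$\left(-1681 + b{\left(17,1 \left(-4\right) 6 \right)}\right) \left(4749 + k\right) = \left(-1681 + 57\right) \left(4749 - \frac{1}{543}\right) = \left(-1624\right) \frac{2578706}{543} = - \frac{4187818544}{543}$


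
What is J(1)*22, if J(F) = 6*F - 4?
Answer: 44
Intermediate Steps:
J(F) = -4 + 6*F
J(1)*22 = (-4 + 6*1)*22 = (-4 + 6)*22 = 2*22 = 44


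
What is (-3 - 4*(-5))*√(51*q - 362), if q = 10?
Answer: 34*√37 ≈ 206.81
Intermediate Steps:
(-3 - 4*(-5))*√(51*q - 362) = (-3 - 4*(-5))*√(51*10 - 362) = (-3 + 20)*√(510 - 362) = 17*√148 = 17*(2*√37) = 34*√37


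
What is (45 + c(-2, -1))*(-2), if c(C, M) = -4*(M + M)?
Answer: -106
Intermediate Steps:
c(C, M) = -8*M
(45 + c(-2, -1))*(-2) = (45 - 8*(-1))*(-2) = (45 + 8)*(-2) = 53*(-2) = -106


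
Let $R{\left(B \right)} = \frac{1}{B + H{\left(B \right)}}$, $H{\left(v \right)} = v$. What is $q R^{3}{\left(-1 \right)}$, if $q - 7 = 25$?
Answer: $-4$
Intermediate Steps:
$q = 32$ ($q = 7 + 25 = 32$)
$R{\left(B \right)} = \frac{1}{2 B}$ ($R{\left(B \right)} = \frac{1}{B + B} = \frac{1}{2 B}$)
$q R^{3}{\left(-1 \right)} = 32 \left(\frac{1}{2 \left(-1\right)}\right)^{3} = 32 \left(\frac{1}{2} \left(-1\right)\right)^{3} = 32 \left(- \frac{1}{2}\right)^{3} = 32 \left(- \frac{1}{8}\right) = -4$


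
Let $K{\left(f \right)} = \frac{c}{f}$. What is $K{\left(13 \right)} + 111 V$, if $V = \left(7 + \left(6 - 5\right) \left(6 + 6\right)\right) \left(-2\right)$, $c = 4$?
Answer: $- \frac{54830}{13} \approx -4217.7$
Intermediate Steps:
$K{\left(f \right)} = \frac{4}{f}$
$V = -38$ ($V = \left(7 + 1 \cdot 12\right) \left(-2\right) = \left(7 + 12\right) \left(-2\right) = 19 \left(-2\right) = -38$)
$K{\left(13 \right)} + 111 V = \frac{4}{13} + 111 \left(-38\right) = 4 \cdot \frac{1}{13} - 4218 = \frac{4}{13} - 4218 = - \frac{54830}{13}$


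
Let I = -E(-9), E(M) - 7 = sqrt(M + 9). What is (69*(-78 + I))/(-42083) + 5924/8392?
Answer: 74629693/88290134 ≈ 0.84528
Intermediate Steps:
E(M) = 7 + sqrt(9 + M) (E(M) = 7 + sqrt(M + 9) = 7 + sqrt(9 + M))
I = -7 (I = -(7 + sqrt(9 - 9)) = -(7 + sqrt(0)) = -(7 + 0) = -1*7 = -7)
(69*(-78 + I))/(-42083) + 5924/8392 = (69*(-78 - 7))/(-42083) + 5924/8392 = (69*(-85))*(-1/42083) + 5924*(1/8392) = -5865*(-1/42083) + 1481/2098 = 5865/42083 + 1481/2098 = 74629693/88290134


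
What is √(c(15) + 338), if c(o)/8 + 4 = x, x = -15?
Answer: √186 ≈ 13.638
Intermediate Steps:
c(o) = -152 (c(o) = -32 + 8*(-15) = -32 - 120 = -152)
√(c(15) + 338) = √(-152 + 338) = √186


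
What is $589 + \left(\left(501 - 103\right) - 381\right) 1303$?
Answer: $22740$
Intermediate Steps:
$589 + \left(\left(501 - 103\right) - 381\right) 1303 = 589 + \left(398 - 381\right) 1303 = 589 + 17 \cdot 1303 = 589 + 22151 = 22740$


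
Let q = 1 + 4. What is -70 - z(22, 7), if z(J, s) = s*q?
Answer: -105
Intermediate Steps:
q = 5
z(J, s) = 5*s (z(J, s) = s*5 = 5*s)
-70 - z(22, 7) = -70 - 5*7 = -70 - 1*35 = -70 - 35 = -105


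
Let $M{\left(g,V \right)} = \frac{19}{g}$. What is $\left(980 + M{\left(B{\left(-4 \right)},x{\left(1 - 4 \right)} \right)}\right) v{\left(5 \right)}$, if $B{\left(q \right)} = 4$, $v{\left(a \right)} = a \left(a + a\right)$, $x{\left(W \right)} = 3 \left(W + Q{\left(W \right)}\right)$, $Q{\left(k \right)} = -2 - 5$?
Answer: $\frac{98475}{2} \approx 49238.0$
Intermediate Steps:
$Q{\left(k \right)} = -7$
$x{\left(W \right)} = -21 + 3 W$ ($x{\left(W \right)} = 3 \left(W - 7\right) = 3 \left(-7 + W\right) = -21 + 3 W$)
$v{\left(a \right)} = 2 a^{2}$ ($v{\left(a \right)} = a 2 a = 2 a^{2}$)
$\left(980 + M{\left(B{\left(-4 \right)},x{\left(1 - 4 \right)} \right)}\right) v{\left(5 \right)} = \left(980 + \frac{19}{4}\right) 2 \cdot 5^{2} = \left(980 + 19 \cdot \frac{1}{4}\right) 2 \cdot 25 = \left(980 + \frac{19}{4}\right) 50 = \frac{3939}{4} \cdot 50 = \frac{98475}{2}$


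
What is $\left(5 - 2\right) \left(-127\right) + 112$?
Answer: $-269$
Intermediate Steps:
$\left(5 - 2\right) \left(-127\right) + 112 = 3 \left(-127\right) + 112 = -381 + 112 = -269$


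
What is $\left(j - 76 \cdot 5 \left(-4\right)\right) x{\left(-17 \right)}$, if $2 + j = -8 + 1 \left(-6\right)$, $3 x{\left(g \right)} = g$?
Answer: $- \frac{25568}{3} \approx -8522.7$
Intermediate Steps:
$x{\left(g \right)} = \frac{g}{3}$
$j = -16$ ($j = -2 + \left(-8 + 1 \left(-6\right)\right) = -2 - 14 = -16$)
$\left(j - 76 \cdot 5 \left(-4\right)\right) x{\left(-17 \right)} = \left(-16 - 76 \cdot 5 \left(-4\right)\right) \frac{1}{3} \left(-17\right) = \left(-16 - -1520\right) \left(- \frac{17}{3}\right) = \left(-16 + 1520\right) \left(- \frac{17}{3}\right) = 1504 \left(- \frac{17}{3}\right) = - \frac{25568}{3}$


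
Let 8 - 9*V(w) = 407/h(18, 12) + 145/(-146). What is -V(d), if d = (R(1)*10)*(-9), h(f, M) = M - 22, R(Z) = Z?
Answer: -6046/1095 ≈ -5.5215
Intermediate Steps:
h(f, M) = -22 + M
d = -90 (d = (1*10)*(-9) = 10*(-9) = -90)
V(w) = 6046/1095 (V(w) = 8/9 - (407/(-22 + 12) + 145/(-146))/9 = 8/9 - (407/(-10) + 145*(-1/146))/9 = 8/9 - (407*(-⅒) - 145/146)/9 = 8/9 - (-407/10 - 145/146)/9 = 8/9 - ⅑*(-15218/365) = 8/9 + 15218/3285 = 6046/1095)
-V(d) = -1*6046/1095 = -6046/1095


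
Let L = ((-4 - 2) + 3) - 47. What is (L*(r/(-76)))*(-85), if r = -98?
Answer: 104125/19 ≈ 5480.3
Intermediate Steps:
L = -50 (L = (-6 + 3) - 47 = -3 - 47 = -50)
(L*(r/(-76)))*(-85) = -(-4900)/(-76)*(-85) = -(-4900)*(-1)/76*(-85) = -50*49/38*(-85) = -1225/19*(-85) = 104125/19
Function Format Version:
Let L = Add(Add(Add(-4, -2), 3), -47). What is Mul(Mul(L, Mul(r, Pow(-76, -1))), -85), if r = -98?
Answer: Rational(104125, 19) ≈ 5480.3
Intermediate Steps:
L = -50 (L = Add(Add(-6, 3), -47) = Add(-3, -47) = -50)
Mul(Mul(L, Mul(r, Pow(-76, -1))), -85) = Mul(Mul(-50, Mul(-98, Pow(-76, -1))), -85) = Mul(Mul(-50, Mul(-98, Rational(-1, 76))), -85) = Mul(Mul(-50, Rational(49, 38)), -85) = Mul(Rational(-1225, 19), -85) = Rational(104125, 19)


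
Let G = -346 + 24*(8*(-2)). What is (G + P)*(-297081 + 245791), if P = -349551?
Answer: 17965912490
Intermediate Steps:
G = -730 (G = -346 + 24*(-16) = -346 - 384 = -730)
(G + P)*(-297081 + 245791) = (-730 - 349551)*(-297081 + 245791) = -350281*(-51290) = 17965912490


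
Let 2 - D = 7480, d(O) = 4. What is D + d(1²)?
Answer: -7474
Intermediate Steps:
D = -7478 (D = 2 - 1*7480 = 2 - 7480 = -7478)
D + d(1²) = -7478 + 4 = -7474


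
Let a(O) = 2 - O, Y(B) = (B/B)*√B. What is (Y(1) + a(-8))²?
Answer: 121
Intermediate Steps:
Y(B) = √B (Y(B) = 1*√B = √B)
(Y(1) + a(-8))² = (√1 + (2 - 1*(-8)))² = (1 + (2 + 8))² = (1 + 10)² = 11² = 121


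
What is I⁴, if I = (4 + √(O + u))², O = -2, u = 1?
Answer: (4 + I)⁸ ≈ -31679.0 + 77280.0*I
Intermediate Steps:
I = (4 + I)² (I = (4 + √(-2 + 1))² = (4 + √(-1))² = (4 + I)² ≈ 15.0 + 8.0*I)
I⁴ = ((4 + I)²)⁴ = (4 + I)⁸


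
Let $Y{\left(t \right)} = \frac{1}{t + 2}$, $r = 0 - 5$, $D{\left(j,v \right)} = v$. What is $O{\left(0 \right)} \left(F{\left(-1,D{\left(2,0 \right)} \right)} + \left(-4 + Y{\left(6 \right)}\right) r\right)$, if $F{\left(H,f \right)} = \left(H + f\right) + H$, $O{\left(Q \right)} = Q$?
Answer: $0$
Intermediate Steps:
$r = -5$
$F{\left(H,f \right)} = f + 2 H$
$Y{\left(t \right)} = \frac{1}{2 + t}$
$O{\left(0 \right)} \left(F{\left(-1,D{\left(2,0 \right)} \right)} + \left(-4 + Y{\left(6 \right)}\right) r\right) = 0 \left(\left(0 + 2 \left(-1\right)\right) + \left(-4 + \frac{1}{2 + 6}\right) \left(-5\right)\right) = 0 \left(\left(0 - 2\right) + \left(-4 + \frac{1}{8}\right) \left(-5\right)\right) = 0 \left(-2 + \left(-4 + \frac{1}{8}\right) \left(-5\right)\right) = 0 \left(-2 - - \frac{155}{8}\right) = 0 \left(-2 + \frac{155}{8}\right) = 0 \cdot \frac{139}{8} = 0$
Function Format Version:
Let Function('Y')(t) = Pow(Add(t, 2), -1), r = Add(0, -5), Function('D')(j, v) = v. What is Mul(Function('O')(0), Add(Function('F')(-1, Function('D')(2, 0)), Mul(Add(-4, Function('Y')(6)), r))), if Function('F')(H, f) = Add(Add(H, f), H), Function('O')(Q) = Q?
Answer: 0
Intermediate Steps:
r = -5
Function('F')(H, f) = Add(f, Mul(2, H))
Function('Y')(t) = Pow(Add(2, t), -1)
Mul(Function('O')(0), Add(Function('F')(-1, Function('D')(2, 0)), Mul(Add(-4, Function('Y')(6)), r))) = Mul(0, Add(Add(0, Mul(2, -1)), Mul(Add(-4, Pow(Add(2, 6), -1)), -5))) = Mul(0, Add(Add(0, -2), Mul(Add(-4, Pow(8, -1)), -5))) = Mul(0, Add(-2, Mul(Add(-4, Rational(1, 8)), -5))) = Mul(0, Add(-2, Mul(Rational(-31, 8), -5))) = Mul(0, Add(-2, Rational(155, 8))) = Mul(0, Rational(139, 8)) = 0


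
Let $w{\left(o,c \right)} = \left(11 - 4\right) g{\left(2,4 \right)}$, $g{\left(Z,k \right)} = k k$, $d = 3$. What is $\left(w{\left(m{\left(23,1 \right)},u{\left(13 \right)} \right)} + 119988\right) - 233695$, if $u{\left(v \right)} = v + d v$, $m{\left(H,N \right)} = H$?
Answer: $-113595$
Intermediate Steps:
$g{\left(Z,k \right)} = k^{2}$
$u{\left(v \right)} = 4 v$ ($u{\left(v \right)} = v + 3 v = 4 v$)
$w{\left(o,c \right)} = 112$ ($w{\left(o,c \right)} = \left(11 - 4\right) 4^{2} = 7 \cdot 16 = 112$)
$\left(w{\left(m{\left(23,1 \right)},u{\left(13 \right)} \right)} + 119988\right) - 233695 = \left(112 + 119988\right) - 233695 = 120100 - 233695 = -113595$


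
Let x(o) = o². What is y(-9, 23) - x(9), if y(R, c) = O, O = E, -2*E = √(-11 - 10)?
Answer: -81 - I*√21/2 ≈ -81.0 - 2.2913*I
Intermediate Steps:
E = -I*√21/2 (E = -√(-11 - 10)/2 = -I*√21/2 ≈ -2.2913*I)
O = -I*√21/2 ≈ -2.2913*I
y(R, c) = -I*√21/2
y(-9, 23) - x(9) = -I*√21/2 - 1*9² = -I*√21/2 - 1*81 = -I*√21/2 - 81 = -81 - I*√21/2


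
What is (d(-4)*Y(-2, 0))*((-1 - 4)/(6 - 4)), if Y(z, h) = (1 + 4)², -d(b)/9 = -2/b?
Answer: 1125/4 ≈ 281.25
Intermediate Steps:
d(b) = 18/b (d(b) = -(-18)/b = 18/b)
Y(z, h) = 25 (Y(z, h) = 5² = 25)
(d(-4)*Y(-2, 0))*((-1 - 4)/(6 - 4)) = ((18/(-4))*25)*((-1 - 4)/(6 - 4)) = ((18*(-¼))*25)*(-5/2) = (-9/2*25)*(-5*½) = -225/2*(-5/2) = 1125/4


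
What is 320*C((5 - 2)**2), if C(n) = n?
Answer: 2880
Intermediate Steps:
320*C((5 - 2)**2) = 320*(5 - 2)**2 = 320*3**2 = 320*9 = 2880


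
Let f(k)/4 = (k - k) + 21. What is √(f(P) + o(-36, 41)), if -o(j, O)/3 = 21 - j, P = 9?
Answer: I*√87 ≈ 9.3274*I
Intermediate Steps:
o(j, O) = -63 + 3*j (o(j, O) = -3*(21 - j) = -63 + 3*j)
f(k) = 84 (f(k) = 4*((k - k) + 21) = 4*(0 + 21) = 4*21 = 84)
√(f(P) + o(-36, 41)) = √(84 + (-63 + 3*(-36))) = √(84 + (-63 - 108)) = √(84 - 171) = √(-87) = I*√87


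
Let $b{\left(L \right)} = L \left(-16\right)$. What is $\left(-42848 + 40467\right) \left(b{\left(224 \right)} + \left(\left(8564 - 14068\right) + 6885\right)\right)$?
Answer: $5245343$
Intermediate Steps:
$b{\left(L \right)} = - 16 L$
$\left(-42848 + 40467\right) \left(b{\left(224 \right)} + \left(\left(8564 - 14068\right) + 6885\right)\right) = \left(-42848 + 40467\right) \left(\left(-16\right) 224 + \left(\left(8564 - 14068\right) + 6885\right)\right) = - 2381 \left(-3584 + \left(-5504 + 6885\right)\right) = - 2381 \left(-3584 + 1381\right) = \left(-2381\right) \left(-2203\right) = 5245343$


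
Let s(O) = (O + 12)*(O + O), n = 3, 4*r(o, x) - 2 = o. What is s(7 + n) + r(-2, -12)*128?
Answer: 440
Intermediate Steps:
r(o, x) = ½ + o/4
s(O) = 2*O*(12 + O) (s(O) = (12 + O)*(2*O) = 2*O*(12 + O))
s(7 + n) + r(-2, -12)*128 = 2*(7 + 3)*(12 + (7 + 3)) + (½ + (¼)*(-2))*128 = 2*10*(12 + 10) + (½ - ½)*128 = 2*10*22 + 0*128 = 440 + 0 = 440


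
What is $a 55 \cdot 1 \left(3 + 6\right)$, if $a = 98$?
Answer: $48510$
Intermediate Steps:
$a 55 \cdot 1 \left(3 + 6\right) = 98 \cdot 55 \cdot 1 \left(3 + 6\right) = 5390 \cdot 1 \cdot 9 = 5390 \cdot 9 = 48510$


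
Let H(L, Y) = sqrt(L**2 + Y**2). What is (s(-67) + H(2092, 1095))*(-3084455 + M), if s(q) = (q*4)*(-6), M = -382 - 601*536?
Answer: -5478412584 - 3406973*sqrt(5575489) ≈ -1.3523e+10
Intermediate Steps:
M = -322518 (M = -382 - 322136 = -322518)
s(q) = -24*q (s(q) = (4*q)*(-6) = -24*q)
(s(-67) + H(2092, 1095))*(-3084455 + M) = (-24*(-67) + sqrt(2092**2 + 1095**2))*(-3084455 - 322518) = (1608 + sqrt(4376464 + 1199025))*(-3406973) = (1608 + sqrt(5575489))*(-3406973) = -5478412584 - 3406973*sqrt(5575489)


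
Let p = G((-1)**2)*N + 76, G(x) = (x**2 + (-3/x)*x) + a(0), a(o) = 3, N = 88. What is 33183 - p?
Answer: 33019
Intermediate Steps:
G(x) = x**2 (G(x) = (x**2 + (-3/x)*x) + 3 = (x**2 - 3) + 3 = (-3 + x**2) + 3 = x**2)
p = 164 (p = ((-1)**2)**2*88 + 76 = 1**2*88 + 76 = 1*88 + 76 = 88 + 76 = 164)
33183 - p = 33183 - 1*164 = 33183 - 164 = 33019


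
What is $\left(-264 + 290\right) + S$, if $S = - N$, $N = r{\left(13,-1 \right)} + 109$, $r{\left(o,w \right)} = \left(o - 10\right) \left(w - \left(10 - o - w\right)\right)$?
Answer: $-86$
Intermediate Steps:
$r{\left(o,w \right)} = \left(-10 + o\right) \left(-10 + o + 2 w\right)$ ($r{\left(o,w \right)} = \left(-10 + o\right) \left(w + \left(-10 + o + w\right)\right) = \left(-10 + o\right) \left(-10 + o + 2 w\right)$)
$N = 112$ ($N = \left(100 + 13^{2} - 260 - -20 + 2 \cdot 13 \left(-1\right)\right) + 109 = \left(100 + 169 - 260 + 20 - 26\right) + 109 = 3 + 109 = 112$)
$S = -112$ ($S = \left(-1\right) 112 = -112$)
$\left(-264 + 290\right) + S = \left(-264 + 290\right) - 112 = 26 - 112 = -86$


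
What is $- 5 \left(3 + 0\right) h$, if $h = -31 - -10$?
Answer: $315$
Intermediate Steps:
$h = -21$ ($h = -31 + 10 = -21$)
$- 5 \left(3 + 0\right) h = - 5 \left(3 + 0\right) \left(-21\right) = \left(-5\right) 3 \left(-21\right) = \left(-15\right) \left(-21\right) = 315$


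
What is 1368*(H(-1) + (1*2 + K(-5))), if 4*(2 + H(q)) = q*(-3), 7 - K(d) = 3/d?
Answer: 57114/5 ≈ 11423.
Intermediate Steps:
K(d) = 7 - 3/d
H(q) = -2 - 3*q/4 (H(q) = -2 + (q*(-3))/4 = -2 + (-3*q)/4 = -2 - 3*q/4)
1368*(H(-1) + (1*2 + K(-5))) = 1368*((-2 - ¾*(-1)) + (1*2 + (7 - 3/(-5)))) = 1368*((-2 + ¾) + (2 + (7 - 3*(-⅕)))) = 1368*(-5/4 + (2 + (7 + ⅗))) = 1368*(-5/4 + (2 + 38/5)) = 1368*(-5/4 + 48/5) = 1368*(167/20) = 57114/5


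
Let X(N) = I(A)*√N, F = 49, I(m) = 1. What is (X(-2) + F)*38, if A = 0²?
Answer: 1862 + 38*I*√2 ≈ 1862.0 + 53.74*I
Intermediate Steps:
A = 0
X(N) = √N (X(N) = 1*√N = √N)
(X(-2) + F)*38 = (√(-2) + 49)*38 = (I*√2 + 49)*38 = (49 + I*√2)*38 = 1862 + 38*I*√2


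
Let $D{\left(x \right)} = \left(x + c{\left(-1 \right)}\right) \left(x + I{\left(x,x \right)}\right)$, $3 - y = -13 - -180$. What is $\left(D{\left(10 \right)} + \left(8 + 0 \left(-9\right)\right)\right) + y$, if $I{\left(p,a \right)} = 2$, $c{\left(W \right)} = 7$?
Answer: $48$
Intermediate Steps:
$y = -164$ ($y = 3 - \left(-13 - -180\right) = 3 - \left(-13 + 180\right) = 3 - 167 = -164$)
$D{\left(x \right)} = \left(2 + x\right) \left(7 + x\right)$ ($D{\left(x \right)} = \left(x + 7\right) \left(x + 2\right) = \left(7 + x\right) \left(2 + x\right) = \left(2 + x\right) \left(7 + x\right)$)
$\left(D{\left(10 \right)} + \left(8 + 0 \left(-9\right)\right)\right) + y = \left(\left(14 + 10^{2} + 9 \cdot 10\right) + \left(8 + 0 \left(-9\right)\right)\right) - 164 = \left(\left(14 + 100 + 90\right) + \left(8 + 0\right)\right) - 164 = \left(204 + 8\right) - 164 = 212 - 164 = 48$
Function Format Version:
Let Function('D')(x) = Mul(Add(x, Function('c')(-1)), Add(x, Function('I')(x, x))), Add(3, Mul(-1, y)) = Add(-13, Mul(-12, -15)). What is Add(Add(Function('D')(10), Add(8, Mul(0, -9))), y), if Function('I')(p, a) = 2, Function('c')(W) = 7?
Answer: 48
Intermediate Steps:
y = -164 (y = Add(3, Mul(-1, Add(-13, Mul(-12, -15)))) = Add(3, Mul(-1, Add(-13, 180))) = Add(3, Mul(-1, 167)) = Add(3, -167) = -164)
Function('D')(x) = Mul(Add(2, x), Add(7, x)) (Function('D')(x) = Mul(Add(x, 7), Add(x, 2)) = Mul(Add(7, x), Add(2, x)) = Mul(Add(2, x), Add(7, x)))
Add(Add(Function('D')(10), Add(8, Mul(0, -9))), y) = Add(Add(Add(14, Pow(10, 2), Mul(9, 10)), Add(8, Mul(0, -9))), -164) = Add(Add(Add(14, 100, 90), Add(8, 0)), -164) = Add(Add(204, 8), -164) = Add(212, -164) = 48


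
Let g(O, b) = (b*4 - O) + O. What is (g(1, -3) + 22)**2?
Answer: 100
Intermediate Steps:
g(O, b) = 4*b (g(O, b) = (4*b - O) + O = (-O + 4*b) + O = 4*b)
(g(1, -3) + 22)**2 = (4*(-3) + 22)**2 = (-12 + 22)**2 = 10**2 = 100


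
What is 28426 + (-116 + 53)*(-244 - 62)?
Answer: 47704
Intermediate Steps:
28426 + (-116 + 53)*(-244 - 62) = 28426 - 63*(-306) = 28426 + 19278 = 47704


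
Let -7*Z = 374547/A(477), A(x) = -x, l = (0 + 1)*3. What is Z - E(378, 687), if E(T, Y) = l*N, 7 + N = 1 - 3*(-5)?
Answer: 94798/1113 ≈ 85.173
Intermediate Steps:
N = 9 (N = -7 + (1 - 3*(-5)) = -7 + (1 + 15) = -7 + 16 = 9)
l = 3 (l = 1*3 = 3)
E(T, Y) = 27 (E(T, Y) = 3*9 = 27)
Z = 124849/1113 (Z = -374547/(7*((-1*477))) = -374547/(7*(-477)) = -374547*(-1)/(7*477) = -⅐*(-124849/159) = 124849/1113 ≈ 112.17)
Z - E(378, 687) = 124849/1113 - 1*27 = 124849/1113 - 27 = 94798/1113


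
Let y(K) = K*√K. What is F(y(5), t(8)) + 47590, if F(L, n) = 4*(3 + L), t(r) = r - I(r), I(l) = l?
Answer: 47602 + 20*√5 ≈ 47647.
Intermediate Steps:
y(K) = K^(3/2)
t(r) = 0 (t(r) = r - r = 0)
F(L, n) = 12 + 4*L
F(y(5), t(8)) + 47590 = (12 + 4*5^(3/2)) + 47590 = (12 + 4*(5*√5)) + 47590 = (12 + 20*√5) + 47590 = 47602 + 20*√5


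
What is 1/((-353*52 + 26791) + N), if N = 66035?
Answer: 1/74470 ≈ 1.3428e-5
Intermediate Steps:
1/((-353*52 + 26791) + N) = 1/((-353*52 + 26791) + 66035) = 1/((-18356 + 26791) + 66035) = 1/(8435 + 66035) = 1/74470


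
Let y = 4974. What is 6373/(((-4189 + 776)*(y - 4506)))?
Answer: -6373/1597284 ≈ -0.0039899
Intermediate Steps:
6373/(((-4189 + 776)*(y - 4506))) = 6373/(((-4189 + 776)*(4974 - 4506))) = 6373/((-3413*468)) = 6373/(-1597284) = 6373*(-1/1597284) = -6373/1597284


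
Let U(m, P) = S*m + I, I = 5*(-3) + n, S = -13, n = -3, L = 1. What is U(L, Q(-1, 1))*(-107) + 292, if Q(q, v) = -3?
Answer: 3609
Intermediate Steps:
I = -18 (I = 5*(-3) - 3 = -15 - 3 = -18)
U(m, P) = -18 - 13*m (U(m, P) = -13*m - 18 = -18 - 13*m)
U(L, Q(-1, 1))*(-107) + 292 = (-18 - 13*1)*(-107) + 292 = (-18 - 13)*(-107) + 292 = -31*(-107) + 292 = 3317 + 292 = 3609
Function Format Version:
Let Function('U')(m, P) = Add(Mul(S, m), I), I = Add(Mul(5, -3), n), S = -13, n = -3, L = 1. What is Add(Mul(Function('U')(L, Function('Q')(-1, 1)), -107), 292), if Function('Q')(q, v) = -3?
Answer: 3609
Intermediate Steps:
I = -18 (I = Add(Mul(5, -3), -3) = Add(-15, -3) = -18)
Function('U')(m, P) = Add(-18, Mul(-13, m)) (Function('U')(m, P) = Add(Mul(-13, m), -18) = Add(-18, Mul(-13, m)))
Add(Mul(Function('U')(L, Function('Q')(-1, 1)), -107), 292) = Add(Mul(Add(-18, Mul(-13, 1)), -107), 292) = Add(Mul(Add(-18, -13), -107), 292) = Add(Mul(-31, -107), 292) = Add(3317, 292) = 3609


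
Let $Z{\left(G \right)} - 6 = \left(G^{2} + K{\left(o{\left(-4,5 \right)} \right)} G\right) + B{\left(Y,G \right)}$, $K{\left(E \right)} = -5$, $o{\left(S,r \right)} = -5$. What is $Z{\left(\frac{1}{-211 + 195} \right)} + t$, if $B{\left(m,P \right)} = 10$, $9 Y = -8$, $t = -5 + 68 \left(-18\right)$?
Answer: $- \frac{310447}{256} \approx -1212.7$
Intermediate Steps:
$t = -1229$ ($t = -5 - 1224 = -1229$)
$Y = - \frac{8}{9}$ ($Y = \frac{1}{9} \left(-8\right) = - \frac{8}{9} \approx -0.88889$)
$Z{\left(G \right)} = 16 + G^{2} - 5 G$ ($Z{\left(G \right)} = 6 + \left(\left(G^{2} - 5 G\right) + 10\right) = 6 + \left(10 + G^{2} - 5 G\right) = 16 + G^{2} - 5 G$)
$Z{\left(\frac{1}{-211 + 195} \right)} + t = \left(16 + \left(\frac{1}{-211 + 195}\right)^{2} - \frac{5}{-211 + 195}\right) - 1229 = \left(16 + \left(\frac{1}{-16}\right)^{2} - \frac{5}{-16}\right) - 1229 = \left(16 + \left(- \frac{1}{16}\right)^{2} - - \frac{5}{16}\right) - 1229 = \left(16 + \frac{1}{256} + \frac{5}{16}\right) - 1229 = \frac{4177}{256} - 1229 = - \frac{310447}{256}$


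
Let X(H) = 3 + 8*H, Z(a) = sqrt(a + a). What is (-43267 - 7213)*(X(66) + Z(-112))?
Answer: -26804880 - 201920*I*sqrt(14) ≈ -2.6805e+7 - 7.5552e+5*I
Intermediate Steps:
Z(a) = sqrt(2)*sqrt(a) (Z(a) = sqrt(2*a) = sqrt(2)*sqrt(a))
(-43267 - 7213)*(X(66) + Z(-112)) = (-43267 - 7213)*((3 + 8*66) + sqrt(2)*sqrt(-112)) = -50480*((3 + 528) + sqrt(2)*(4*I*sqrt(7))) = -50480*(531 + 4*I*sqrt(14)) = -26804880 - 201920*I*sqrt(14)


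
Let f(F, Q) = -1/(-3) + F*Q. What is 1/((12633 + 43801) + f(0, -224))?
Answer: 3/169303 ≈ 1.7720e-5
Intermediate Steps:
f(F, Q) = 1/3 + F*Q (f(F, Q) = -1*(-1/3) + F*Q = 1/3 + F*Q)
1/((12633 + 43801) + f(0, -224)) = 1/((12633 + 43801) + (1/3 + 0*(-224))) = 1/(56434 + (1/3 + 0)) = 1/(56434 + 1/3) = 1/(169303/3) = 3/169303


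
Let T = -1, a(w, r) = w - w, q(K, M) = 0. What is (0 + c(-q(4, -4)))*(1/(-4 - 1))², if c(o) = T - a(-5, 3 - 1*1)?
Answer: -1/25 ≈ -0.040000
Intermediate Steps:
a(w, r) = 0
c(o) = -1 (c(o) = -1 - 1*0 = -1 + 0 = -1)
(0 + c(-q(4, -4)))*(1/(-4 - 1))² = (0 - 1)*(1/(-4 - 1))² = -(1/(-5))² = -(-⅕)² = -1*1/25 = -1/25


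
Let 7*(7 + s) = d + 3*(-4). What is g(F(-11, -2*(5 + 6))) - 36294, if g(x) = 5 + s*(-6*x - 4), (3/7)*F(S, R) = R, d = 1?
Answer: -272263/7 ≈ -38895.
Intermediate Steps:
s = -60/7 (s = -7 + (1 + 3*(-4))/7 = -7 + (1 - 12)/7 = -7 + (⅐)*(-11) = -7 - 11/7 = -60/7 ≈ -8.5714)
F(S, R) = 7*R/3
g(x) = 275/7 + 360*x/7 (g(x) = 5 - 60*(-6*x - 4)/7 = 5 - 60*(-4 - 6*x)/7 = 5 + (240/7 + 360*x/7) = 275/7 + 360*x/7)
g(F(-11, -2*(5 + 6))) - 36294 = (275/7 + 360*(7*(-2*(5 + 6))/3)/7) - 36294 = (275/7 + 360*(7*(-2*11)/3)/7) - 36294 = (275/7 + 360*((7/3)*(-22))/7) - 36294 = (275/7 + (360/7)*(-154/3)) - 36294 = (275/7 - 2640) - 36294 = -18205/7 - 36294 = -272263/7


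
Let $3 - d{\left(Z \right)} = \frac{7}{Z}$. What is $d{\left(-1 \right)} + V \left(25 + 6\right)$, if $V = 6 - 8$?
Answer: $-52$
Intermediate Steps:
$d{\left(Z \right)} = 3 - \frac{7}{Z}$
$V = -2$ ($V = 6 - 8 = -2$)
$d{\left(-1 \right)} + V \left(25 + 6\right) = \left(3 - \frac{7}{-1}\right) - 2 \left(25 + 6\right) = \left(3 - -7\right) - 62 = \left(3 + 7\right) - 62 = 10 - 62 = -52$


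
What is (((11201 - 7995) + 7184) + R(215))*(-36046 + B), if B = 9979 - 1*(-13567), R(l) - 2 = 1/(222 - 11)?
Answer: -27408912500/211 ≈ -1.2990e+8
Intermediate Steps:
R(l) = 423/211 (R(l) = 2 + 1/(222 - 11) = 2 + 1/211 = 423/211)
B = 23546 (B = 9979 + 13567 = 23546)
(((11201 - 7995) + 7184) + R(215))*(-36046 + B) = (((11201 - 7995) + 7184) + 423/211)*(-36046 + 23546) = ((3206 + 7184) + 423/211)*(-12500) = (10390 + 423/211)*(-12500) = (2192713/211)*(-12500) = -27408912500/211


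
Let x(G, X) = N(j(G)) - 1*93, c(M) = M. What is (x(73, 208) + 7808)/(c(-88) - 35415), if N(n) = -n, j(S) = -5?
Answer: -7720/35503 ≈ -0.21745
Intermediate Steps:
x(G, X) = -88 (x(G, X) = -1*(-5) - 1*93 = 5 - 93 = -88)
(x(73, 208) + 7808)/(c(-88) - 35415) = (-88 + 7808)/(-88 - 35415) = 7720/(-35503) = 7720*(-1/35503) = -7720/35503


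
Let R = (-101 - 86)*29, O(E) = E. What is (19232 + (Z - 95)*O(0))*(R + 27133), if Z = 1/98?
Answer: 417526720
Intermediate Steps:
Z = 1/98 ≈ 0.010204
R = -5423 (R = -187*29 = -5423)
(19232 + (Z - 95)*O(0))*(R + 27133) = (19232 + (1/98 - 95)*0)*(-5423 + 27133) = (19232 - 9309/98*0)*21710 = (19232 + 0)*21710 = 19232*21710 = 417526720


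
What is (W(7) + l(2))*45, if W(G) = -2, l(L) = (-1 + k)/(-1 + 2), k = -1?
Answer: -180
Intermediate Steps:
l(L) = -2 (l(L) = (-1 - 1)/(-1 + 2) = -2/1 = -2*1 = -2)
(W(7) + l(2))*45 = (-2 - 2)*45 = -4*45 = -180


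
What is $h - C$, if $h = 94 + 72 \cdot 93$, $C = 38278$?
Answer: $-31488$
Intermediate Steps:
$h = 6790$ ($h = 94 + 6696 = 6790$)
$h - C = 6790 - 38278 = -31488$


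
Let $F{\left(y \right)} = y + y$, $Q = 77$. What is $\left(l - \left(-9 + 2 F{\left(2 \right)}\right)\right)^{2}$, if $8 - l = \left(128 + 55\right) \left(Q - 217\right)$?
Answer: $656845641$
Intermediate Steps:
$F{\left(y \right)} = 2 y$
$l = 25628$ ($l = 8 - \left(128 + 55\right) \left(77 - 217\right) = 8 - 183 \left(-140\right) = 8 - -25620 = 8 + 25620 = 25628$)
$\left(l - \left(-9 + 2 F{\left(2 \right)}\right)\right)^{2} = \left(25628 + \left(- 2 \cdot 2 \cdot 2 + 9\right)\right)^{2} = \left(25628 + \left(\left(-2\right) 4 + 9\right)\right)^{2} = \left(25628 + \left(-8 + 9\right)\right)^{2} = \left(25628 + 1\right)^{2} = 25629^{2} = 656845641$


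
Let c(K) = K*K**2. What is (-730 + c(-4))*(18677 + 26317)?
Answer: -35725236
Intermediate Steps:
c(K) = K**3
(-730 + c(-4))*(18677 + 26317) = (-730 + (-4)**3)*(18677 + 26317) = (-730 - 64)*44994 = -794*44994 = -35725236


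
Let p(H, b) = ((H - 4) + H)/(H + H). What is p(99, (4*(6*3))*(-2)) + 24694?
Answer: 2444803/99 ≈ 24695.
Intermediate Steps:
p(H, b) = (-4 + 2*H)/(2*H) (p(H, b) = ((-4 + H) + H)/((2*H)) = (-4 + 2*H)*(1/(2*H)) = (-4 + 2*H)/(2*H))
p(99, (4*(6*3))*(-2)) + 24694 = (-2 + 99)/99 + 24694 = (1/99)*97 + 24694 = 97/99 + 24694 = 2444803/99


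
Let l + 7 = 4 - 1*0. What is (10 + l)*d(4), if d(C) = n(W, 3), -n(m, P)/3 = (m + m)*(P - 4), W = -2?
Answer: -84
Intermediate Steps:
n(m, P) = -6*m*(-4 + P) (n(m, P) = -3*(m + m)*(P - 4) = -3*2*m*(-4 + P) = -6*m*(-4 + P))
d(C) = -12 (d(C) = 6*(-2)*(4 - 1*3) = 6*(-2)*(4 - 3) = 6*(-2)*1 = -12)
l = -3 (l = -7 + (4 - 1*0) = -7 + (4 + 0) = -7 + 4 = -3)
(10 + l)*d(4) = (10 - 3)*(-12) = 7*(-12) = -84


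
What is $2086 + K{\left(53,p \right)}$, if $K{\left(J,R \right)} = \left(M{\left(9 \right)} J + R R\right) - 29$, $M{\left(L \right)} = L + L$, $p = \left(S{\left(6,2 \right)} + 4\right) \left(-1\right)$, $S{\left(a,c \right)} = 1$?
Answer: $3036$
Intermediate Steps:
$p = -5$ ($p = \left(1 + 4\right) \left(-1\right) = 5 \left(-1\right) = -5$)
$M{\left(L \right)} = 2 L$
$K{\left(J,R \right)} = -29 + R^{2} + 18 J$ ($K{\left(J,R \right)} = \left(2 \cdot 9 J + R R\right) - 29 = \left(18 J + R^{2}\right) - 29 = \left(R^{2} + 18 J\right) - 29 = -29 + R^{2} + 18 J$)
$2086 + K{\left(53,p \right)} = 2086 + \left(-29 + \left(-5\right)^{2} + 18 \cdot 53\right) = 2086 + \left(-29 + 25 + 954\right) = 2086 + 950 = 3036$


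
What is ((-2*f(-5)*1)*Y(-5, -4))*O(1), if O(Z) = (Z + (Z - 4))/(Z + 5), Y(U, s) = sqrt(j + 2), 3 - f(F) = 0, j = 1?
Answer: 2*sqrt(3) ≈ 3.4641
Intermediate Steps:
f(F) = 3 (f(F) = 3 - 1*0 = 3 + 0 = 3)
Y(U, s) = sqrt(3) (Y(U, s) = sqrt(1 + 2) = sqrt(3))
O(Z) = (-4 + 2*Z)/(5 + Z) (O(Z) = (Z + (-4 + Z))/(5 + Z) = (-4 + 2*Z)/(5 + Z))
((-2*f(-5)*1)*Y(-5, -4))*O(1) = ((-2*3*1)*sqrt(3))*(2*(-2 + 1)/(5 + 1)) = ((-6*1)*sqrt(3))*(2*(-1)/6) = (-6*sqrt(3))*(2*(1/6)*(-1)) = -6*sqrt(3)*(-1/3) = 2*sqrt(3)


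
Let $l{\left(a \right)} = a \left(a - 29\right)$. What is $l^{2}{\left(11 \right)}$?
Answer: $39204$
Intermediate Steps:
$l{\left(a \right)} = a \left(-29 + a\right)$
$l^{2}{\left(11 \right)} = \left(11 \left(-29 + 11\right)\right)^{2} = \left(11 \left(-18\right)\right)^{2} = \left(-198\right)^{2} = 39204$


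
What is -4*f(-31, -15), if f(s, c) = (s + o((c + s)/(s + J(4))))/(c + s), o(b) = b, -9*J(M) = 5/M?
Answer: -66190/25783 ≈ -2.5672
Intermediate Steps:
J(M) = -5/(9*M)
f(s, c) = (s + (c + s)/(-5/36 + s))/(c + s) (f(s, c) = (s + (c + s)/(s - 5/9/4))/(c + s) = (s + (c + s)/(s - 5/9*1/4))/(c + s) = (s + (c + s)/(s - 5/36))/(c + s) = (s + (c + s)/(-5/36 + s))/(c + s))
-4*f(-31, -15) = -4*(-31 + (-15 - 31)/(-5/36 - 31))/(-15 - 31) = -4*(-31 - 46/(-1121/36))/(-46) = -(-2)*(-31 - 36/1121*(-46))/23 = -(-2)*(-31 + 1656/1121)/23 = -(-2)*(-33095)/(23*1121) = -4*33095/51566 = -66190/25783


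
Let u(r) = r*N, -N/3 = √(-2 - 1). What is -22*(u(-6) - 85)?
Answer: 1870 - 396*I*√3 ≈ 1870.0 - 685.89*I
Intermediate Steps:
N = -3*I*√3 (N = -3*√(-2 - 1) = -3*I*√3 ≈ -5.1962*I)
u(r) = -3*I*r*√3 (u(r) = r*(-3*I*√3) = -3*I*r*√3)
-22*(u(-6) - 85) = -22*(-3*I*(-6)*√3 - 85) = -22*(18*I*√3 - 85) = -22*(-85 + 18*I*√3) = 1870 - 396*I*√3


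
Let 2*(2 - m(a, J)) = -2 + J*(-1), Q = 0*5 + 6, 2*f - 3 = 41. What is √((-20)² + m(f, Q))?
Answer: √406 ≈ 20.149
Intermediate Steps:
f = 22 (f = 3/2 + (½)*41 = 3/2 + 41/2 = 22)
Q = 6 (Q = 0 + 6 = 6)
m(a, J) = 3 + J/2 (m(a, J) = 2 - (-2 + J*(-1))/2 = 2 - (-2 - J)/2 = 2 + (1 + J/2) = 3 + J/2)
√((-20)² + m(f, Q)) = √((-20)² + (3 + (½)*6)) = √(400 + (3 + 3)) = √(400 + 6) = √406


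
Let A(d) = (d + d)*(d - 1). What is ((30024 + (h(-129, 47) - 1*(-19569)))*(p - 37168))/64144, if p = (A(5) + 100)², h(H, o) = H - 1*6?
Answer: -54304884/4009 ≈ -13546.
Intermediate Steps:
h(H, o) = -6 + H (h(H, o) = H - 6 = -6 + H)
A(d) = 2*d*(-1 + d) (A(d) = (2*d)*(-1 + d) = 2*d*(-1 + d))
p = 19600 (p = (2*5*(-1 + 5) + 100)² = (2*5*4 + 100)² = (40 + 100)² = 140² = 19600)
((30024 + (h(-129, 47) - 1*(-19569)))*(p - 37168))/64144 = ((30024 + ((-6 - 129) - 1*(-19569)))*(19600 - 37168))/64144 = ((30024 + (-135 + 19569))*(-17568))*(1/64144) = ((30024 + 19434)*(-17568))*(1/64144) = (49458*(-17568))*(1/64144) = -868878144*1/64144 = -54304884/4009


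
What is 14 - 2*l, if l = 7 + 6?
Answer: -12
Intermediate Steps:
l = 13
14 - 2*l = 14 - 2*13 = 14 - 26 = -12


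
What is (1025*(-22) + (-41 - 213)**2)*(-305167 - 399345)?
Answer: -29565550592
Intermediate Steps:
(1025*(-22) + (-41 - 213)**2)*(-305167 - 399345) = (-22550 + (-254)**2)*(-704512) = (-22550 + 64516)*(-704512) = 41966*(-704512) = -29565550592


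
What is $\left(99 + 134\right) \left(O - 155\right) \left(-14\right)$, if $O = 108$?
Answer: $153314$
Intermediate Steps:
$\left(99 + 134\right) \left(O - 155\right) \left(-14\right) = \left(99 + 134\right) \left(108 - 155\right) \left(-14\right) = 233 \left(-47\right) \left(-14\right) = \left(-10951\right) \left(-14\right) = 153314$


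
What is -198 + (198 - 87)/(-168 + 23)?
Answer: -28821/145 ≈ -198.77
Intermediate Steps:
-198 + (198 - 87)/(-168 + 23) = -198 + 111/(-145) = -198 + 111*(-1/145) = -198 - 111/145 = -28821/145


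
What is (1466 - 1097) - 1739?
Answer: -1370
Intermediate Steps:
(1466 - 1097) - 1739 = 369 - 1739 = -1370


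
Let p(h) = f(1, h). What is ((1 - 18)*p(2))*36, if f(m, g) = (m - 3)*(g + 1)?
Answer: 3672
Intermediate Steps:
f(m, g) = (1 + g)*(-3 + m) (f(m, g) = (-3 + m)*(1 + g) = (1 + g)*(-3 + m))
p(h) = -2 - 2*h (p(h) = -3 + 1 - 3*h + h*1 = -3 + 1 - 3*h + h = -2 - 2*h)
((1 - 18)*p(2))*36 = ((1 - 18)*(-2 - 2*2))*36 = -17*(-2 - 4)*36 = -17*(-6)*36 = 102*36 = 3672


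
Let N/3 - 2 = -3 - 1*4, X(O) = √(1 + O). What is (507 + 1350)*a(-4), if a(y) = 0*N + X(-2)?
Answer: 1857*I ≈ 1857.0*I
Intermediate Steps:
N = -15 (N = 6 + 3*(-3 - 1*4) = 6 + 3*(-3 - 4) = 6 + 3*(-7) = 6 - 21 = -15)
a(y) = I (a(y) = 0*(-15) + √(1 - 2) = 0 + √(-1) = 0 + I = I)
(507 + 1350)*a(-4) = (507 + 1350)*I = 1857*I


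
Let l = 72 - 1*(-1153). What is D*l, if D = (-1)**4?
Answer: 1225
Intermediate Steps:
D = 1
l = 1225 (l = 72 + 1153 = 1225)
D*l = 1*1225 = 1225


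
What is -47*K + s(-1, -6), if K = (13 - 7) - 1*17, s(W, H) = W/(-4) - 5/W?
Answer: 2089/4 ≈ 522.25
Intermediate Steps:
s(W, H) = -5/W - W/4 (s(W, H) = W*(-1/4) - 5/W = -W/4 - 5/W = -5/W - W/4)
K = -11 (K = 6 - 17 = -11)
-47*K + s(-1, -6) = -47*(-11) + (-5/(-1) - 1/4*(-1)) = 517 + (-5*(-1) + 1/4) = 517 + (5 + 1/4) = 517 + 21/4 = 2089/4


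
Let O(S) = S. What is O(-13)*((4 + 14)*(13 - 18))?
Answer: 1170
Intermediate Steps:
O(-13)*((4 + 14)*(13 - 18)) = -13*(4 + 14)*(13 - 18) = -234*(-5) = -13*(-90) = 1170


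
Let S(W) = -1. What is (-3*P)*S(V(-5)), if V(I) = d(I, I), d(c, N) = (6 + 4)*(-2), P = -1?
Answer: -3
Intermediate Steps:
d(c, N) = -20 (d(c, N) = 10*(-2) = -20)
V(I) = -20
(-3*P)*S(V(-5)) = -3*(-1)*(-1) = 3*(-1) = -3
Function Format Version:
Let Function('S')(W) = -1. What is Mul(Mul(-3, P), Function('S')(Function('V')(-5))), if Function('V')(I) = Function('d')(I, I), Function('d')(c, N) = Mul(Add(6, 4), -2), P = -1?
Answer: -3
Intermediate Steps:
Function('d')(c, N) = -20 (Function('d')(c, N) = Mul(10, -2) = -20)
Function('V')(I) = -20
Mul(Mul(-3, P), Function('S')(Function('V')(-5))) = Mul(Mul(-3, -1), -1) = Mul(3, -1) = -3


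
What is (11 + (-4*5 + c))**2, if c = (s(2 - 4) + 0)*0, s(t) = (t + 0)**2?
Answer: 81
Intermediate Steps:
s(t) = t**2
c = 0 (c = ((2 - 4)**2 + 0)*0 = ((-2)**2 + 0)*0 = (4 + 0)*0 = 4*0 = 0)
(11 + (-4*5 + c))**2 = (11 + (-4*5 + 0))**2 = (11 + (-20 + 0))**2 = (11 - 20)**2 = (-9)**2 = 81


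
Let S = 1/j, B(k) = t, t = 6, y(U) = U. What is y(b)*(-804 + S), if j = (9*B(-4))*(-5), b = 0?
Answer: 0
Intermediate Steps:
B(k) = 6
j = -270 (j = (9*6)*(-5) = 54*(-5) = -270)
S = -1/270 (S = 1/(-270) = -1/270 ≈ -0.0037037)
y(b)*(-804 + S) = 0*(-804 - 1/270) = 0*(-217081/270) = 0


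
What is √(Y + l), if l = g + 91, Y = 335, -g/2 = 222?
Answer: 3*I*√2 ≈ 4.2426*I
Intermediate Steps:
g = -444 (g = -2*222 = -444)
l = -353 (l = -444 + 91 = -353)
√(Y + l) = √(335 - 353) = √(-18) = 3*I*√2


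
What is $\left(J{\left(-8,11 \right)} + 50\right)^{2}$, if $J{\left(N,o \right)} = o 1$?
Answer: $3721$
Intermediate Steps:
$J{\left(N,o \right)} = o$
$\left(J{\left(-8,11 \right)} + 50\right)^{2} = \left(11 + 50\right)^{2} = 61^{2} = 3721$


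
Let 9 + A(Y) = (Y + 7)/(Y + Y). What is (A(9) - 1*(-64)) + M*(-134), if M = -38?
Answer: 46331/9 ≈ 5147.9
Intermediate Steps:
A(Y) = -9 + (7 + Y)/(2*Y) (A(Y) = -9 + (Y + 7)/(Y + Y) = -9 + (7 + Y)/((2*Y)) = -9 + (7 + Y)*(1/(2*Y)) = -9 + (7 + Y)/(2*Y))
(A(9) - 1*(-64)) + M*(-134) = ((½)*(7 - 17*9)/9 - 1*(-64)) - 38*(-134) = ((½)*(⅑)*(7 - 153) + 64) + 5092 = ((½)*(⅑)*(-146) + 64) + 5092 = (-73/9 + 64) + 5092 = 503/9 + 5092 = 46331/9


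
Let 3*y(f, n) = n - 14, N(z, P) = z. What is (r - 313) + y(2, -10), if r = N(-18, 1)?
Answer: -339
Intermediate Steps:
r = -18
y(f, n) = -14/3 + n/3 (y(f, n) = (n - 14)/3 = (-14 + n)/3 = -14/3 + n/3)
(r - 313) + y(2, -10) = (-18 - 313) + (-14/3 + (⅓)*(-10)) = -331 + (-14/3 - 10/3) = -331 - 8 = -339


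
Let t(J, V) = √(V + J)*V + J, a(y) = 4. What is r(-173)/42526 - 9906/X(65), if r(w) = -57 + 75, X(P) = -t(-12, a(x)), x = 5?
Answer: 3*(-35105195*I + 12*√2)/(42526*(2*√2 + 3*I)) ≈ -437.03 - 412.04*I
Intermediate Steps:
t(J, V) = J + V*√(J + V) (t(J, V) = √(J + V)*V + J = V*√(J + V) + J = J + V*√(J + V))
X(P) = 12 - 8*I*√2 (X(P) = -(-12 + 4*√(-12 + 4)) = -(-12 + 4*√(-8)) = -(-12 + 4*(2*I*√2)) = -(-12 + 8*I*√2) = 12 - 8*I*√2)
r(w) = 18
r(-173)/42526 - 9906/X(65) = 18/42526 - 9906/(12 - 8*I*√2) = 18*(1/42526) - 9906/(12 - 8*I*√2) = 9/21263 - 9906/(12 - 8*I*√2)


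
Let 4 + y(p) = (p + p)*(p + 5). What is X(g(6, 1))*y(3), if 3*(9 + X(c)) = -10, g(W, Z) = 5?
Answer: -1628/3 ≈ -542.67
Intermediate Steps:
y(p) = -4 + 2*p*(5 + p) (y(p) = -4 + (p + p)*(p + 5) = -4 + (2*p)*(5 + p) = -4 + 2*p*(5 + p))
X(c) = -37/3 (X(c) = -9 + (⅓)*(-10) = -9 - 10/3 = -37/3)
X(g(6, 1))*y(3) = -37*(-4 + 2*3² + 10*3)/3 = -37*(-4 + 2*9 + 30)/3 = -37*(-4 + 18 + 30)/3 = -37/3*44 = -1628/3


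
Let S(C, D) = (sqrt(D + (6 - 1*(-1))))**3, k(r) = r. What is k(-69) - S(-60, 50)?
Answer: -69 - 57*sqrt(57) ≈ -499.34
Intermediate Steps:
S(C, D) = (7 + D)**(3/2) (S(C, D) = (sqrt(D + (6 + 1)))**3 = (sqrt(D + 7))**3 = (sqrt(7 + D))**3 = (7 + D)**(3/2))
k(-69) - S(-60, 50) = -69 - (7 + 50)**(3/2) = -69 - 57**(3/2) = -69 - 57*sqrt(57)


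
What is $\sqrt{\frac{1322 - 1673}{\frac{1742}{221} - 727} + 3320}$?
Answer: $\frac{\sqrt{2205551207}}{815} \approx 57.624$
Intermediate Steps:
$\sqrt{\frac{1322 - 1673}{\frac{1742}{221} - 727} + 3320} = \sqrt{- \frac{351}{1742 \cdot \frac{1}{221} - 727} + 3320} = \sqrt{- \frac{351}{\frac{134}{17} - 727} + 3320} = \sqrt{- \frac{351}{- \frac{12225}{17}} + 3320} = \sqrt{\left(-351\right) \left(- \frac{17}{12225}\right) + 3320} = \sqrt{\frac{1989}{4075} + 3320} = \sqrt{\frac{13530989}{4075}} = \frac{\sqrt{2205551207}}{815}$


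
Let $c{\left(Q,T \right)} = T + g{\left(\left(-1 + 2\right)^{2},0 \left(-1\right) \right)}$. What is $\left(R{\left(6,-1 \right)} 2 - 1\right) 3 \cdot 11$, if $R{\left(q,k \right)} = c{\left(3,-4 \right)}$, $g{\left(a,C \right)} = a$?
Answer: $-231$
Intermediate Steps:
$c{\left(Q,T \right)} = 1 + T$ ($c{\left(Q,T \right)} = T + \left(-1 + 2\right)^{2} = T + 1^{2} = T + 1 = 1 + T$)
$R{\left(q,k \right)} = -3$ ($R{\left(q,k \right)} = 1 - 4 = -3$)
$\left(R{\left(6,-1 \right)} 2 - 1\right) 3 \cdot 11 = \left(\left(-3\right) 2 - 1\right) 3 \cdot 11 = \left(-6 - 1\right) 3 \cdot 11 = \left(-7\right) 3 \cdot 11 = \left(-21\right) 11 = -231$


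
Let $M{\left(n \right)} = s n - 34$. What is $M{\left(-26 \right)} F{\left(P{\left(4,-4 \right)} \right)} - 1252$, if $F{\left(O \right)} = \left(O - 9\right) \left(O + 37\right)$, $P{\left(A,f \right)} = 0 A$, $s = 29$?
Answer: $261152$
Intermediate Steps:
$P{\left(A,f \right)} = 0$
$M{\left(n \right)} = -34 + 29 n$ ($M{\left(n \right)} = 29 n - 34 = -34 + 29 n$)
$F{\left(O \right)} = \left(-9 + O\right) \left(37 + O\right)$
$M{\left(-26 \right)} F{\left(P{\left(4,-4 \right)} \right)} - 1252 = \left(-34 + 29 \left(-26\right)\right) \left(-333 + 0^{2} + 28 \cdot 0\right) - 1252 = \left(-34 - 754\right) \left(-333 + 0 + 0\right) - 1252 = \left(-788\right) \left(-333\right) - 1252 = 262404 - 1252 = 261152$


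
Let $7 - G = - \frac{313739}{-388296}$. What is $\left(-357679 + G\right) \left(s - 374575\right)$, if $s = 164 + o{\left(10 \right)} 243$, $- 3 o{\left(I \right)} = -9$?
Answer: $\frac{25949023777353491}{194148} \approx 1.3366 \cdot 10^{11}$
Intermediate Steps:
$G = \frac{2404333}{388296}$ ($G = 7 - - \frac{313739}{-388296} = 7 - \left(-313739\right) \left(- \frac{1}{388296}\right) = 7 - \frac{313739}{388296} = \frac{2404333}{388296} \approx 6.192$)
$o{\left(I \right)} = 3$ ($o{\left(I \right)} = \left(- \frac{1}{3}\right) \left(-9\right) = 3$)
$s = 893$ ($s = 164 + 3 \cdot 243 = 164 + 729 = 893$)
$\left(-357679 + G\right) \left(s - 374575\right) = \left(-357679 + \frac{2404333}{388296}\right) \left(893 - 374575\right) = \left(- \frac{138882920651}{388296}\right) \left(-373682\right) = \frac{25949023777353491}{194148}$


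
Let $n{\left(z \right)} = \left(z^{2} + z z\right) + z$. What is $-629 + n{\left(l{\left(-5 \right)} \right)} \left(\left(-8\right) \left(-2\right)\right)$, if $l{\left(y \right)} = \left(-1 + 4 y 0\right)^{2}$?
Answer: $-581$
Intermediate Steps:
$l{\left(y \right)} = 1$ ($l{\left(y \right)} = \left(-1 + 0\right)^{2} = \left(-1\right)^{2} = 1$)
$n{\left(z \right)} = z + 2 z^{2}$ ($n{\left(z \right)} = \left(z^{2} + z^{2}\right) + z = 2 z^{2} + z = z + 2 z^{2}$)
$-629 + n{\left(l{\left(-5 \right)} \right)} \left(\left(-8\right) \left(-2\right)\right) = -629 + 1 \left(1 + 2 \cdot 1\right) \left(\left(-8\right) \left(-2\right)\right) = -629 + 1 \left(1 + 2\right) 16 = -629 + 1 \cdot 3 \cdot 16 = -629 + 3 \cdot 16 = -629 + 48 = -581$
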